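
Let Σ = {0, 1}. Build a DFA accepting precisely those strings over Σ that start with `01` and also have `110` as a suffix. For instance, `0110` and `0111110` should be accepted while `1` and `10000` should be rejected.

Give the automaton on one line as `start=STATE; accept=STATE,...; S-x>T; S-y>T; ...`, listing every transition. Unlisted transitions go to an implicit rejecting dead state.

Run two small machines in parallel and take their product. The first has 4 states tracking whether the input so far still matches the prefix `01`; the second has 4 states tracking how much of the suffix `110` has currently been matched. A product state is a pair (one from each), accepting exactly when both do. Equivalent product states are then merged.
With 7 states:
        0   1  
>  q0   q1  q2 
   q1   q2  q3 
   q2   q2  q2 
   q3   q4  q5 
   q4   q4  q3 
   q5   q6  q5 
 * q6   q4  q3 
(> = start, * = accepting)

start=q0; accept=q6; q0-0>q1; q0-1>q2; q1-0>q2; q1-1>q3; q2-0>q2; q2-1>q2; q3-0>q4; q3-1>q5; q4-0>q4; q4-1>q3; q5-0>q6; q5-1>q5; q6-0>q4; q6-1>q3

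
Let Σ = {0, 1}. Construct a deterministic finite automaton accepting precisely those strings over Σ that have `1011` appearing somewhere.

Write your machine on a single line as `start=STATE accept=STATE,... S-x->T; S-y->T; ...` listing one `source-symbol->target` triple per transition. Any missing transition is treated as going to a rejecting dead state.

States A..D record the length of the longest prefix of `1011` that matches the current input suffix. Reaching E means `1011` has been seen, and we stay there forever. Accept from E.
       0  1 
>  A   A  B 
   B   C  B 
   C   A  D 
   D   C  E 
 * E   E  E 
(> = start, * = accepting)

start=A; accept=E; A-0->A; A-1->B; B-0->C; B-1->B; C-0->A; C-1->D; D-0->C; D-1->E; E-0->E; E-1->E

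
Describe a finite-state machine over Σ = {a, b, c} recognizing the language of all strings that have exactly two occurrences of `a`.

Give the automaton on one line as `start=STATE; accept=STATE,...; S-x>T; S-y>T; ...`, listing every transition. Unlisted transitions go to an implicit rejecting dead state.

Only the number of `a`s matters, and only up to 3. Make a chain s0 → s1 → s2 → s3 advanced by each `a` (with s3 absorbing); every other symbol self-loops. The accepting set is {s2}.
With 4 states:
        a   b   c  
>  s0   s1  s0  s0 
   s1   s2  s1  s1 
 * s2   s3  s2  s2 
   s3   s3  s3  s3 
(> = start, * = accepting)

start=s0; accept=s2; s0-a>s1; s0-b>s0; s0-c>s0; s1-a>s2; s1-b>s1; s1-c>s1; s2-a>s3; s2-b>s2; s2-c>s2; s3-a>s3; s3-b>s3; s3-c>s3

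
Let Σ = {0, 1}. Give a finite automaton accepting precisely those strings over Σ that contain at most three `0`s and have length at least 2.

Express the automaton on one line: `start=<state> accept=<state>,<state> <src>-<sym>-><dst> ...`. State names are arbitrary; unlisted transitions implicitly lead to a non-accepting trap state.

Run two small machines in parallel and take their product. The first has 5 states tracking the count of `0`s, saturating at 4; the second has 4 states tracking the input length, saturating at 3. A product state is a pair (one from each), accepting exactly when both do. Equivalent product states are then merged.
With 8 states:
       0  1 
>  A   B  C 
   B   D  E 
   C   E  F 
 * D   G  D 
 * E   D  E 
 * F   E  F 
 * G   H  G 
   H   H  H 
(> = start, * = accepting)

start=A accept=D,E,F,G A-0->B A-1->C B-0->D B-1->E C-0->E C-1->F D-0->G D-1->D E-0->D E-1->E F-0->E F-1->F G-0->H G-1->G H-0->H H-1->H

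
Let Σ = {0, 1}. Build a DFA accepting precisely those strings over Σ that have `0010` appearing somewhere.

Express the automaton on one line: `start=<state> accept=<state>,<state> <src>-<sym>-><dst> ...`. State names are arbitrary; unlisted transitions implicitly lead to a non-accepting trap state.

Track how much of `0010` has been matched so far: state q0 is no progress, q4 is the absorbing accept state reached once `0010` has occurred. Intermediate states record partial matches; on a mismatch, fall back to the longest reusable overlap.
A 5-state machine:
        0   1  
>  q0   q1  q0 
   q1   q2  q0 
   q2   q2  q3 
   q3   q4  q0 
 * q4   q4  q4 
(> = start, * = accepting)

start=q0 accept=q4 q0-0->q1 q0-1->q0 q1-0->q2 q1-1->q0 q2-0->q2 q2-1->q3 q3-0->q4 q3-1->q0 q4-0->q4 q4-1->q4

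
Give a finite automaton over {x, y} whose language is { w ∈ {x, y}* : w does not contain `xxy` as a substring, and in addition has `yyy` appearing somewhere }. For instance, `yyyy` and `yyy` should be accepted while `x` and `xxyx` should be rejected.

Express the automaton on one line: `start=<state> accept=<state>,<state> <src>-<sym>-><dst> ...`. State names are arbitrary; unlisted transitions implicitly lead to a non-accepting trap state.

Handle the two conditions separately and then intersect. The first has 4 states tracking partial matches of the forbidden pattern `xxy`; the second has 4 states tracking whether and how much of `yyy` has been seen. A product state is a pair (one from each), accepting exactly when both do. Equivalent product states are then merged.
        x   y  
>  q0   q1  q2 
   q1   q3  q2 
   q2   q1  q4 
   q3   q3  q3 
   q4   q1  q5 
 * q5   q6  q5 
 * q6   q7  q5 
 * q7   q7  q3 
(> = start, * = accepting)

start=q0 accept=q5,q6,q7 q0-x->q1 q0-y->q2 q1-x->q3 q1-y->q2 q2-x->q1 q2-y->q4 q3-x->q3 q3-y->q3 q4-x->q1 q4-y->q5 q5-x->q6 q5-y->q5 q6-x->q7 q6-y->q5 q7-x->q7 q7-y->q3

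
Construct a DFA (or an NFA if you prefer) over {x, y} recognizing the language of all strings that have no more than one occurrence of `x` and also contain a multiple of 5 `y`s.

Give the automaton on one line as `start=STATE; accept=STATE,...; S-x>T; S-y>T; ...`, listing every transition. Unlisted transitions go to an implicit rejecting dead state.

start=q0; accept=q0,q1; q0-x>q1; q0-y>q2; q1-x>q3; q1-y>q4; q2-x>q4; q2-y>q5; q3-x>q3; q3-y>q3; q4-x>q3; q4-y>q6; q5-x>q6; q5-y>q7; q6-x>q3; q6-y>q8; q7-x>q8; q7-y>q9; q8-x>q3; q8-y>q10; q9-x>q10; q9-y>q0; q10-x>q3; q10-y>q1

Build one automaton per condition and run them in lockstep. The first has 3 states tracking the count of `x`s, saturating at 2; the second has 5 states tracking the count of `y`s modulo 5. A product state is a pair (one from each), accepting exactly when both do. After merging equivalent states the machine shrinks.
With 11 states:
          x    y  
>* q0     q1   q2 
 * q1     q3   q4 
   q2     q4   q5 
   q3     q3   q3 
   q4     q3   q6 
   q5     q6   q7 
   q6     q3   q8 
   q7     q8   q9 
   q8     q3  q10 
   q9    q10   q0 
   q10    q3   q1 
(> = start, * = accepting)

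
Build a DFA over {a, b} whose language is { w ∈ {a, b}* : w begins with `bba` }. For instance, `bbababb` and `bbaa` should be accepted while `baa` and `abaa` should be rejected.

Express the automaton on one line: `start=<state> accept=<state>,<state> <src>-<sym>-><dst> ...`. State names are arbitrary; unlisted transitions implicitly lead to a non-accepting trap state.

Check the first 3 symbols one by one: q0 through q2 record how many have matched `bba` so far; any wrong symbol goes to the dead state q4. After all 3 match we enter the accepting sink q3.
        a   b  
>  q0   q4  q1 
   q1   q4  q2 
   q2   q3  q4 
 * q3   q3  q3 
   q4   q4  q4 
(> = start, * = accepting)

start=q0 accept=q3 q0-a->q4 q0-b->q1 q1-a->q4 q1-b->q2 q2-a->q3 q2-b->q4 q3-a->q3 q3-b->q3 q4-a->q4 q4-b->q4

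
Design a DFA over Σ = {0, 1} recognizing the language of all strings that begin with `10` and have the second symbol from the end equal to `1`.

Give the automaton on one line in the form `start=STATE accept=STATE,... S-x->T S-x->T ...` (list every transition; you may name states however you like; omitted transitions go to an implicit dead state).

start=q0 accept=q3,q6 q0-0->q1 q0-1->q2 q1-0->q1 q1-1->q1 q2-0->q3 q2-1->q1 q3-0->q4 q3-1->q5 q4-0->q4 q4-1->q5 q5-0->q3 q5-1->q6 q6-0->q3 q6-1->q6

Handle the two conditions separately and then intersect. One (4 states) tracks whether the input so far still matches the prefix `10`; the other (7 states) tracks the last 2 symbols read. Each combined state is a pair, one component from each; accept when both components accept. Equivalent product states are then merged.
7 states suffice.
        0   1  
>  q0   q1  q2 
   q1   q1  q1 
   q2   q3  q1 
 * q3   q4  q5 
   q4   q4  q5 
   q5   q3  q6 
 * q6   q3  q6 
(> = start, * = accepting)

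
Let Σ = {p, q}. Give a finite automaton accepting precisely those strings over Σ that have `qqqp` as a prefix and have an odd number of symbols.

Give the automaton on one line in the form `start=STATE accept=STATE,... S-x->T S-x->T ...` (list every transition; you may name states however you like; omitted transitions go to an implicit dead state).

start=S0 accept=S6 S0-p->S1 S0-q->S2 S1-p->S1 S1-q->S1 S2-p->S1 S2-q->S3 S3-p->S1 S3-q->S4 S4-p->S5 S4-q->S1 S5-p->S6 S5-q->S6 S6-p->S5 S6-q->S5

Build one automaton per condition and run them in lockstep. One (6 states) tracks whether the input so far still matches the prefix `qqqp`; the other (2 states) tracks the input length modulo 2. Each combined state is a pair, one component from each; accept when both components accept. Minimizing collapses redundant product states.
        p   q  
>  S0   S1  S2 
   S1   S1  S1 
   S2   S1  S3 
   S3   S1  S4 
   S4   S5  S1 
   S5   S6  S6 
 * S6   S5  S5 
(> = start, * = accepting)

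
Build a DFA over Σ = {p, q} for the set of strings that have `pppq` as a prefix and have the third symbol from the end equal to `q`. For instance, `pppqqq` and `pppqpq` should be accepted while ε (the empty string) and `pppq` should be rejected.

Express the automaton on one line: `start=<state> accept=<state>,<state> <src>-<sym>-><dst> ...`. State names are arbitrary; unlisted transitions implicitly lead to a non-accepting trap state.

Build one automaton per condition and run them in lockstep. One (6 states) tracks whether the input so far still matches the prefix `pppq`; the other (15 states) tracks the last 3 symbols read. Each combined state is a pair, one component from each; accept when both components accept. Equivalent product states are then merged.
          p    q  
>  S0     S1   S2 
   S1     S3   S2 
   S2     S2   S2 
   S3     S4   S2 
   S4     S2   S5 
   S5     S6   S7 
   S6     S8   S9 
   S7    S10  S11 
 * S8    S12   S5 
 * S9     S6   S7 
 * S10    S8   S9 
 * S11   S10  S11 
   S12   S12   S5 
(> = start, * = accepting)

start=S0 accept=S8,S9,S10,S11 S0-p->S1 S0-q->S2 S1-p->S3 S1-q->S2 S2-p->S2 S2-q->S2 S3-p->S4 S3-q->S2 S4-p->S2 S4-q->S5 S5-p->S6 S5-q->S7 S6-p->S8 S6-q->S9 S7-p->S10 S7-q->S11 S8-p->S12 S8-q->S5 S9-p->S6 S9-q->S7 S10-p->S8 S10-q->S9 S11-p->S10 S11-q->S11 S12-p->S12 S12-q->S5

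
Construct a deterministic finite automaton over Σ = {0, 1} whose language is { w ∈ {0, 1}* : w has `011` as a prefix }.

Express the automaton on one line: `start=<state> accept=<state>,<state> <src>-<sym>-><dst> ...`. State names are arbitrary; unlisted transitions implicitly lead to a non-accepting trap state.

Walk along `011` while the input agrees: from q0 take `0` to q1, and so on. Any deviation drops to the rejecting sink q4. Once q3 is reached the prefix is confirmed and every continuation is accepted.
5 states suffice.
        0   1  
>  q0   q1  q4 
   q1   q4  q2 
   q2   q4  q3 
 * q3   q3  q3 
   q4   q4  q4 
(> = start, * = accepting)

start=q0 accept=q3 q0-0->q1 q0-1->q4 q1-0->q4 q1-1->q2 q2-0->q4 q2-1->q3 q3-0->q3 q3-1->q3 q4-0->q4 q4-1->q4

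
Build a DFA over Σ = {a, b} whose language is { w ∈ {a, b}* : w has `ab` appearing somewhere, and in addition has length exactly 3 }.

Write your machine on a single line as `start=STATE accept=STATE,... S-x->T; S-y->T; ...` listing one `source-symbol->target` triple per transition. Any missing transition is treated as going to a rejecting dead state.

start=q0; accept=q6; q0-a->q1; q0-b->q2; q1-a->q3; q1-b->q4; q2-a->q3; q2-b->q5; q3-a->q5; q3-b->q6; q4-a->q6; q4-b->q6; q5-a->q5; q5-b->q5; q6-a->q5; q6-b->q5

Handle the two conditions separately and then intersect. One (3 states) tracks whether and how much of `ab` has been seen; the other (5 states) tracks the input length, saturating at 4. Each combined state is a pair, one component from each; accept when both components accept. Equivalent product states are then merged.
        a   b  
>  q0   q1  q2 
   q1   q3  q4 
   q2   q3  q5 
   q3   q5  q6 
   q4   q6  q6 
   q5   q5  q5 
 * q6   q5  q5 
(> = start, * = accepting)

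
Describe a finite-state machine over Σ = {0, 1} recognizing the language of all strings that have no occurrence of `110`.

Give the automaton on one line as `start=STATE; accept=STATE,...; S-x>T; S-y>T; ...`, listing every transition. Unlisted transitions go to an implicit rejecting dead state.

Track partial matches of the forbidden pattern `110`. State s3 is a dead state reached once `110` has occurred; every other state accepts. s0 means no part of `110` is currently matched.
4 states suffice.
        0   1  
>* s0   s0  s1 
 * s1   s0  s2 
 * s2   s3  s2 
   s3   s3  s3 
(> = start, * = accepting)

start=s0; accept=s0,s1,s2; s0-0>s0; s0-1>s1; s1-0>s0; s1-1>s2; s2-0>s3; s2-1>s2; s3-0>s3; s3-1>s3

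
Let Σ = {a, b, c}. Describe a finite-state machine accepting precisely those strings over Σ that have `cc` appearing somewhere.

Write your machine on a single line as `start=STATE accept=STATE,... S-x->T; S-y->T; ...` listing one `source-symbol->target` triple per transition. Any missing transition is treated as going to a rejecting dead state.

start=q0; accept=q2; q0-a->q0; q0-b->q0; q0-c->q1; q1-a->q0; q1-b->q0; q1-c->q2; q2-a->q2; q2-b->q2; q2-c->q2

Track how much of `cc` has been matched so far: state q0 is no progress, q2 is the absorbing accept state reached once `cc` has occurred. Intermediate states record partial matches; on a mismatch, fall back to the longest reusable overlap.
        a   b   c  
>  q0   q0  q0  q1 
   q1   q0  q0  q2 
 * q2   q2  q2  q2 
(> = start, * = accepting)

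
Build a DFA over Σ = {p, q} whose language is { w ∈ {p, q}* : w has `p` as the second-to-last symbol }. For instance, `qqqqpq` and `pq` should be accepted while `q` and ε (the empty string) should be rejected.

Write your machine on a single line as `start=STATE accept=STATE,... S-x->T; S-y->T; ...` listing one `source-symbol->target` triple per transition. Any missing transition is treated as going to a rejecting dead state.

start=A; accept=D,E; A-p->B; A-q->C; B-p->D; B-q->E; C-p->F; C-q->G; D-p->D; D-q->E; E-p->F; E-q->G; F-p->D; F-q->E; G-p->F; G-q->G

Because acceptance depends on a position counted from the end, the machine has to buffer the most recent 2 symbols. Make each state the string of the last up-to-2 symbols read; on input `x` shift the window left and append `x`. Accept when the buffered window has length 2 and begins with `p`.
A 7-state machine:
       p  q 
>  A   B  C 
   B   D  E 
   C   F  G 
 * D   D  E 
 * E   F  G 
   F   D  E 
   G   F  G 
(> = start, * = accepting)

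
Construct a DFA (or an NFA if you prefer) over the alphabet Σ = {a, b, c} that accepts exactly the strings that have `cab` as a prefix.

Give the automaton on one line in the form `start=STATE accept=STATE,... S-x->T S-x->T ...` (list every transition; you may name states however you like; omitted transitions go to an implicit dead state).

Walk along `cab` while the input agrees: from q0 take `c` to q1, and so on. Any deviation drops to the rejecting sink q4. Once q3 is reached the prefix is confirmed and every continuation is accepted.
A 5-state machine:
        a   b   c  
>  q0   q4  q4  q1 
   q1   q2  q4  q4 
   q2   q4  q3  q4 
 * q3   q3  q3  q3 
   q4   q4  q4  q4 
(> = start, * = accepting)

start=q0 accept=q3 q0-a->q4 q0-b->q4 q0-c->q1 q1-a->q2 q1-b->q4 q1-c->q4 q2-a->q4 q2-b->q3 q2-c->q4 q3-a->q3 q3-b->q3 q3-c->q3 q4-a->q4 q4-b->q4 q4-c->q4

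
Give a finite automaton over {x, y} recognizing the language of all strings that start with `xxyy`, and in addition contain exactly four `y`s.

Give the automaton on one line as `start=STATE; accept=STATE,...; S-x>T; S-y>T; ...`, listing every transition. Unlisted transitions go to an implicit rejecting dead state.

start=A; accept=M; A-x>B; A-y>C; B-x>D; B-y>C; C-x>C; C-y>E; D-x>F; D-y>G; E-x>E; E-y>H; F-x>F; F-y>C; G-x>C; G-y>I; H-x>H; H-y>J; I-x>I; I-y>K; J-x>J; J-y>L; K-x>K; K-y>M; L-x>L; L-y>L; M-x>M; M-y>N; N-x>N; N-y>N

Build one automaton per condition and run them in lockstep. One (6 states) tracks whether the input so far still matches the prefix `xxyy`; the other (6 states) tracks the count of `y`s, saturating at 5. Each combined state is a pair, one component from each; accept when both components accept.
       x  y 
>  A   B  C 
   B   D  C 
   C   C  E 
   D   F  G 
   E   E  H 
   F   F  C 
   G   C  I 
   H   H  J 
   I   I  K 
   J   J  L 
   K   K  M 
   L   L  L 
 * M   M  N 
   N   N  N 
(> = start, * = accepting)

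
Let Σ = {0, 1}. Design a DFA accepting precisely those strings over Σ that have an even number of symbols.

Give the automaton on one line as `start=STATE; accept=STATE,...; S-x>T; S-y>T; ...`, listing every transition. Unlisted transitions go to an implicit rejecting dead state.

start=q0; accept=q0; q0-0>q1; q0-1>q1; q1-0>q0; q1-1>q0

Count input length modulo 2: every symbol advances one step around the cycle q0 → q1 → q0. Accept at q0.
A 2-state machine:
        0   1  
>* q0   q1  q1 
   q1   q0  q0 
(> = start, * = accepting)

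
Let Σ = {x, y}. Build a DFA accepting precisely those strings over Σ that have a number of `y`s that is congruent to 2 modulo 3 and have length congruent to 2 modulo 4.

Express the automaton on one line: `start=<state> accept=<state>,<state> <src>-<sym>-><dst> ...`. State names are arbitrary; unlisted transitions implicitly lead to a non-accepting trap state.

start=S0 accept=S5 S0-x->S1 S0-y->S2 S1-x->S3 S1-y->S4 S2-x->S4 S2-y->S5 S3-x->S6 S3-y->S7 S4-x->S7 S4-y->S8 S5-x->S8 S5-y->S6 S6-x->S0 S6-y->S9 S7-x->S9 S7-y->S10 S8-x->S10 S8-y->S0 S9-x->S2 S9-y->S11 S10-x->S11 S10-y->S1 S11-x->S5 S11-y->S3

Handle the two conditions separately and then intersect. One (3 states) tracks the count of `y`s modulo 3; the other (4 states) tracks the input length modulo 4. Each combined state is a pair, one component from each; accept when both components accept.
          x    y  
>  S0     S1   S2 
   S1     S3   S4 
   S2     S4   S5 
   S3     S6   S7 
   S4     S7   S8 
 * S5     S8   S6 
   S6     S0   S9 
   S7     S9  S10 
   S8    S10   S0 
   S9     S2  S11 
   S10   S11   S1 
   S11    S5   S3 
(> = start, * = accepting)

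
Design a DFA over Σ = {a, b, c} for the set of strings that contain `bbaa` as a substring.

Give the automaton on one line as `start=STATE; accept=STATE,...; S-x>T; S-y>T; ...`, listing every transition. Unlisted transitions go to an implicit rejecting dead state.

States q0..q3 record the length of the longest prefix of `bbaa` that matches the current input suffix. Reaching q4 means `bbaa` has been seen, and we stay there forever. Accept from q4.
        a   b   c  
>  q0   q0  q1  q0 
   q1   q0  q2  q0 
   q2   q3  q2  q0 
   q3   q4  q1  q0 
 * q4   q4  q4  q4 
(> = start, * = accepting)

start=q0; accept=q4; q0-a>q0; q0-b>q1; q0-c>q0; q1-a>q0; q1-b>q2; q1-c>q0; q2-a>q3; q2-b>q2; q2-c>q0; q3-a>q4; q3-b>q1; q3-c>q0; q4-a>q4; q4-b>q4; q4-c>q4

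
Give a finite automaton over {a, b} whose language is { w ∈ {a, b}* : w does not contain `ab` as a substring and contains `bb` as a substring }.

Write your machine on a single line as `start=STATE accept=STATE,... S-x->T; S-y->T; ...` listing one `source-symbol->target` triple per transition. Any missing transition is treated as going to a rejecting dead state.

start=q0; accept=q3,q4; q0-a->q1; q0-b->q2; q1-a->q1; q1-b->q1; q2-a->q1; q2-b->q3; q3-a->q4; q3-b->q3; q4-a->q4; q4-b->q1

Build one automaton per condition and run them in lockstep. One (3 states) tracks partial matches of the forbidden pattern `ab`; the other (3 states) tracks whether and how much of `bb` has been seen. Each combined state is a pair, one component from each; accept when both components accept. Equivalent product states are then merged.
A 5-state machine:
        a   b  
>  q0   q1  q2 
   q1   q1  q1 
   q2   q1  q3 
 * q3   q4  q3 
 * q4   q4  q1 
(> = start, * = accepting)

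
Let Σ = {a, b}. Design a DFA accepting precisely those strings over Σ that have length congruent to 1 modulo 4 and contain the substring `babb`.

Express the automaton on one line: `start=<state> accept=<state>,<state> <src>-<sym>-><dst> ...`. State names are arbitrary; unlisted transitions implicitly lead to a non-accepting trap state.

Handle the two conditions separately and then intersect. The first has 4 states tracking the input length modulo 4; the second has 5 states tracking whether and how much of `babb` has been seen. A product state is a pair (one from each), accepting exactly when both do.
A 20-state machine:
          a    b  
>  q0     q1   q2 
   q1     q3   q4 
   q2     q5   q4 
   q3     q6   q7 
   q4     q8   q7 
   q5     q6   q9 
   q6     q0  q10 
   q7    q11  q10 
   q8     q0  q12 
   q9    q11  q13 
   q10   q14   q2 
   q11    q1  q15 
   q12   q14  q16 
   q13   q16  q16 
   q14    q3  q17 
   q15    q5  q18 
 * q16   q18  q18 
   q17    q8  q19 
   q18   q19  q19 
   q19   q13  q13 
(> = start, * = accepting)

start=q0 accept=q16 q0-a->q1 q0-b->q2 q1-a->q3 q1-b->q4 q2-a->q5 q2-b->q4 q3-a->q6 q3-b->q7 q4-a->q8 q4-b->q7 q5-a->q6 q5-b->q9 q6-a->q0 q6-b->q10 q7-a->q11 q7-b->q10 q8-a->q0 q8-b->q12 q9-a->q11 q9-b->q13 q10-a->q14 q10-b->q2 q11-a->q1 q11-b->q15 q12-a->q14 q12-b->q16 q13-a->q16 q13-b->q16 q14-a->q3 q14-b->q17 q15-a->q5 q15-b->q18 q16-a->q18 q16-b->q18 q17-a->q8 q17-b->q19 q18-a->q19 q18-b->q19 q19-a->q13 q19-b->q13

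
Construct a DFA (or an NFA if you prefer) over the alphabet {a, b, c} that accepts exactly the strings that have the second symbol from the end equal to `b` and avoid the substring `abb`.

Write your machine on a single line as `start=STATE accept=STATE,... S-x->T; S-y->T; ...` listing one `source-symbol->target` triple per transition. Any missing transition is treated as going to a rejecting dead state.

Build one automaton per condition and run them in lockstep. One (13 states) tracks the last 2 symbols read; the other (4 states) tracks partial matches of the forbidden pattern `abb`. Each combined state is a pair, one component from each; accept when both components accept.
          a    b    c  
>  q0     q1   q2   q3 
   q1     q4   q5   q6 
   q2     q7   q8   q9 
   q3    q10  q11  q12 
   q4     q4   q5   q6 
   q5     q7  q13   q9 
   q6    q10  q11  q12 
 * q7     q4   q5   q6 
 * q8     q7   q8   q9 
 * q9    q10  q11  q12 
   q10    q4   q5   q6 
   q11    q7   q8   q9 
   q12   q10  q11  q12 
   q13   q14  q13  q15 
   q14   q16  q17  q18 
   q15   q19  q20  q21 
   q16   q16  q17  q18 
   q17   q14  q13  q15 
   q18   q19  q20  q21 
   q19   q16  q17  q18 
   q20   q14  q13  q15 
   q21   q19  q20  q21 
(> = start, * = accepting)

start=q0; accept=q7,q8,q9; q0-a->q1; q0-b->q2; q0-c->q3; q1-a->q4; q1-b->q5; q1-c->q6; q2-a->q7; q2-b->q8; q2-c->q9; q3-a->q10; q3-b->q11; q3-c->q12; q4-a->q4; q4-b->q5; q4-c->q6; q5-a->q7; q5-b->q13; q5-c->q9; q6-a->q10; q6-b->q11; q6-c->q12; q7-a->q4; q7-b->q5; q7-c->q6; q8-a->q7; q8-b->q8; q8-c->q9; q9-a->q10; q9-b->q11; q9-c->q12; q10-a->q4; q10-b->q5; q10-c->q6; q11-a->q7; q11-b->q8; q11-c->q9; q12-a->q10; q12-b->q11; q12-c->q12; q13-a->q14; q13-b->q13; q13-c->q15; q14-a->q16; q14-b->q17; q14-c->q18; q15-a->q19; q15-b->q20; q15-c->q21; q16-a->q16; q16-b->q17; q16-c->q18; q17-a->q14; q17-b->q13; q17-c->q15; q18-a->q19; q18-b->q20; q18-c->q21; q19-a->q16; q19-b->q17; q19-c->q18; q20-a->q14; q20-b->q13; q20-c->q15; q21-a->q19; q21-b->q20; q21-c->q21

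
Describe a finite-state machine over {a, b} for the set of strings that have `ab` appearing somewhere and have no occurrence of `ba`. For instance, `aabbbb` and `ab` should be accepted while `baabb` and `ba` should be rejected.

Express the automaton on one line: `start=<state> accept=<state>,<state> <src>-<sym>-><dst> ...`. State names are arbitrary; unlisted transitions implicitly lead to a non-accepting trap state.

start=q0 accept=q3 q0-a->q1 q0-b->q2 q1-a->q1 q1-b->q3 q2-a->q2 q2-b->q2 q3-a->q2 q3-b->q3

Run two small machines in parallel and take their product. The first has 3 states tracking whether and how much of `ab` has been seen; the second has 3 states tracking partial matches of the forbidden pattern `ba`. A product state is a pair (one from each), accepting exactly when both do. Minimizing collapses redundant product states.
A 4-state machine:
        a   b  
>  q0   q1  q2 
   q1   q1  q3 
   q2   q2  q2 
 * q3   q2  q3 
(> = start, * = accepting)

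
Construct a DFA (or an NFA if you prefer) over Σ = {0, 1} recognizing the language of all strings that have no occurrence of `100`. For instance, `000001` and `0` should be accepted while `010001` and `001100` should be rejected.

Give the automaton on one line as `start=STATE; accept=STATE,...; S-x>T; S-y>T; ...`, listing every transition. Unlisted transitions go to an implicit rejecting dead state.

This is the complement of 'contains `100`'. Use the same substring-matching states — q0 through q3 holding how much of `100` has just been matched — but flip the accepting set: everything except the trap q3 accepts.
4 states suffice.
        0   1  
>* q0   q0  q1 
 * q1   q2  q1 
 * q2   q3  q1 
   q3   q3  q3 
(> = start, * = accepting)

start=q0; accept=q0,q1,q2; q0-0>q0; q0-1>q1; q1-0>q2; q1-1>q1; q2-0>q3; q2-1>q1; q3-0>q3; q3-1>q3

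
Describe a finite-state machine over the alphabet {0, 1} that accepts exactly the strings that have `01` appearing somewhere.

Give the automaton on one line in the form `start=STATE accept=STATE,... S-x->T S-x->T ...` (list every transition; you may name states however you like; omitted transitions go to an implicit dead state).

States q0..q1 record the length of the longest prefix of `01` that matches the current input suffix. Reaching q2 means `01` has been seen, and we stay there forever. Accept from q2.
        0   1  
>  q0   q1  q0 
   q1   q1  q2 
 * q2   q2  q2 
(> = start, * = accepting)

start=q0 accept=q2 q0-0->q1 q0-1->q0 q1-0->q1 q1-1->q2 q2-0->q2 q2-1->q2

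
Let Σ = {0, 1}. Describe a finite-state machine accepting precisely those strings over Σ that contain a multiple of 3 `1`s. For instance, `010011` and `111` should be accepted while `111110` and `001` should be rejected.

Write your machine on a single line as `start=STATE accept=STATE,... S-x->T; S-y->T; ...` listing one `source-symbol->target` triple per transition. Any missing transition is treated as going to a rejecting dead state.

Keep the running count of `1`s modulo 3: each `1` advances along the cycle S0 → S1 → S2 → S0 while other symbols loop. Accept at S0.
        0   1  
>* S0   S0  S1 
   S1   S1  S2 
   S2   S2  S0 
(> = start, * = accepting)

start=S0; accept=S0; S0-0->S0; S0-1->S1; S1-0->S1; S1-1->S2; S2-0->S2; S2-1->S0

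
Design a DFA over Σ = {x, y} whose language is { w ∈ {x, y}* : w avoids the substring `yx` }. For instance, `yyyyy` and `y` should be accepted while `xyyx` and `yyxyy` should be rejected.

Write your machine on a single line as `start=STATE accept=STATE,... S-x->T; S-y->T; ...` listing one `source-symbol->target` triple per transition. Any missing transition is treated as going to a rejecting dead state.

start=S0; accept=S0,S1; S0-x->S0; S0-y->S1; S1-x->S2; S1-y->S1; S2-x->S2; S2-y->S2

This is the complement of 'contains `yx`'. Use the same substring-matching states — S0 through S2 holding how much of `yx` has just been matched — but flip the accepting set: everything except the trap S2 accepts.
        x   y  
>* S0   S0  S1 
 * S1   S2  S1 
   S2   S2  S2 
(> = start, * = accepting)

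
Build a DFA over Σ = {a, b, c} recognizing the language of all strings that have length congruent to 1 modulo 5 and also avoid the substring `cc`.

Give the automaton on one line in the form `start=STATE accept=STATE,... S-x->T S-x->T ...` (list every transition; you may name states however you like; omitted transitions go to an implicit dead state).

Build one automaton per condition and run them in lockstep. One (5 states) tracks the input length modulo 5; the other (3 states) tracks partial matches of the forbidden pattern `cc`. Each combined state is a pair, one component from each; accept when both components accept. Equivalent product states are then merged.
          a    b    c  
>  q0     q1   q1   q2 
 * q1     q3   q3   q4 
 * q2     q3   q3   q5 
   q3     q6   q6   q7 
   q4     q6   q6   q5 
   q5     q5   q5   q5 
   q6     q8   q8   q9 
   q7     q8   q8   q5 
   q8     q0   q0  q10 
   q9     q0   q0   q5 
   q10    q1   q1   q5 
(> = start, * = accepting)

start=q0 accept=q1,q2 q0-a->q1 q0-b->q1 q0-c->q2 q1-a->q3 q1-b->q3 q1-c->q4 q2-a->q3 q2-b->q3 q2-c->q5 q3-a->q6 q3-b->q6 q3-c->q7 q4-a->q6 q4-b->q6 q4-c->q5 q5-a->q5 q5-b->q5 q5-c->q5 q6-a->q8 q6-b->q8 q6-c->q9 q7-a->q8 q7-b->q8 q7-c->q5 q8-a->q0 q8-b->q0 q8-c->q10 q9-a->q0 q9-b->q0 q9-c->q5 q10-a->q1 q10-b->q1 q10-c->q5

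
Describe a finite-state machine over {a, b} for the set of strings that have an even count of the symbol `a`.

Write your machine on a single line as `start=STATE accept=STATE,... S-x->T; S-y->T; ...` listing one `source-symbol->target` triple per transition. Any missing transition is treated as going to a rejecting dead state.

Keep the running count of `a`s modulo 2: each `a` advances along the cycle q0 → q1 → q0 while other symbols loop. Accept at q0.
A 2-state machine:
        a   b  
>* q0   q1  q0 
   q1   q0  q1 
(> = start, * = accepting)

start=q0; accept=q0; q0-a->q1; q0-b->q0; q1-a->q0; q1-b->q1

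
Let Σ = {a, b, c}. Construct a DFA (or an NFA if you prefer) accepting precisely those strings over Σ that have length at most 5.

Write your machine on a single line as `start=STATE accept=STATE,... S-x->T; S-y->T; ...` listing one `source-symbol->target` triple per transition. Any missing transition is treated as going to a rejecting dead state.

start=s0; accept=s0,s1,s2,s3,s4,s5; s0-a->s1; s0-b->s1; s0-c->s1; s1-a->s2; s1-b->s2; s1-c->s2; s2-a->s3; s2-b->s3; s2-c->s3; s3-a->s4; s3-b->s4; s3-c->s4; s4-a->s5; s4-b->s5; s4-c->s5; s5-a->s6; s5-b->s6; s5-c->s6; s6-a->s6; s6-b->s6; s6-c->s6

We only need to distinguish lengths 0, 1, …, 5, and '>5'. Chain s0 → s1 → s2 → s3 → s4 → s5 → s6 on every symbol, with s6 looping. Accepting states: {s0, s1, s2, s3, s4, s5}.
7 states suffice.
        a   b   c  
>* s0   s1  s1  s1 
 * s1   s2  s2  s2 
 * s2   s3  s3  s3 
 * s3   s4  s4  s4 
 * s4   s5  s5  s5 
 * s5   s6  s6  s6 
   s6   s6  s6  s6 
(> = start, * = accepting)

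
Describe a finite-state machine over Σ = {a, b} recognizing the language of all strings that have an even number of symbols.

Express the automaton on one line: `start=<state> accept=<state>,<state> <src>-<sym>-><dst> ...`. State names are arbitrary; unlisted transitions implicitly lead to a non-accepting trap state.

Only the length mod 2 matters, so use a 2-cycle: from any state, every input symbol moves to the next state, wrapping q1 back to q0. Mark q0 accepting.
A 2-state machine:
        a   b  
>* q0   q1  q1 
   q1   q0  q0 
(> = start, * = accepting)

start=q0 accept=q0 q0-a->q1 q0-b->q1 q1-a->q0 q1-b->q0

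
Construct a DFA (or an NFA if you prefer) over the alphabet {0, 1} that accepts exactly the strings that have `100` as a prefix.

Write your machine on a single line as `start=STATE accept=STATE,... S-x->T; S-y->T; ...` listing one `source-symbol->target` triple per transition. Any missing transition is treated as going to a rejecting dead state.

start=A; accept=D; A-0->E; A-1->B; B-0->C; B-1->E; C-0->D; C-1->E; D-0->D; D-1->D; E-0->E; E-1->E

Walk along `100` while the input agrees: from A take `1` to B, and so on. Any deviation drops to the rejecting sink E. Once D is reached the prefix is confirmed and every continuation is accepted.
       0  1 
>  A   E  B 
   B   C  E 
   C   D  E 
 * D   D  D 
   E   E  E 
(> = start, * = accepting)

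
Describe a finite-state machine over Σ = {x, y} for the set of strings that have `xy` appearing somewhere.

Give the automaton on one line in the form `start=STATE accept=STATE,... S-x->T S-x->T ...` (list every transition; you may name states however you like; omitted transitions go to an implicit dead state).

start=q0 accept=q2 q0-x->q1 q0-y->q0 q1-x->q1 q1-y->q2 q2-x->q2 q2-y->q2

States q0..q1 record the length of the longest prefix of `xy` that matches the current input suffix. Reaching q2 means `xy` has been seen, and we stay there forever. Accept from q2.
        x   y  
>  q0   q1  q0 
   q1   q1  q2 
 * q2   q2  q2 
(> = start, * = accepting)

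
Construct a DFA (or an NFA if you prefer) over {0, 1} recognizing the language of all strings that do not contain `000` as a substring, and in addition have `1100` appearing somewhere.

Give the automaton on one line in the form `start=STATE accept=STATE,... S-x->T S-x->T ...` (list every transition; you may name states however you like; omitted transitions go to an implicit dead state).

start=s0 accept=s7,s8,s9 s0-0->s1 s0-1->s2 s1-0->s3 s1-1->s2 s2-0->s1 s2-1->s4 s3-0->s5 s3-1->s2 s4-0->s6 s4-1->s4 s5-0->s5 s5-1->s5 s6-0->s7 s6-1->s2 s7-0->s5 s7-1->s8 s8-0->s9 s8-1->s8 s9-0->s7 s9-1->s8

Build one automaton per condition and run them in lockstep. The first has 4 states tracking partial matches of the forbidden pattern `000`; the second has 5 states tracking whether and how much of `1100` has been seen. A product state is a pair (one from each), accepting exactly when both do. Equivalent product states are then merged.
A 10-state machine:
        0   1  
>  s0   s1  s2 
   s1   s3  s2 
   s2   s1  s4 
   s3   s5  s2 
   s4   s6  s4 
   s5   s5  s5 
   s6   s7  s2 
 * s7   s5  s8 
 * s8   s9  s8 
 * s9   s7  s8 
(> = start, * = accepting)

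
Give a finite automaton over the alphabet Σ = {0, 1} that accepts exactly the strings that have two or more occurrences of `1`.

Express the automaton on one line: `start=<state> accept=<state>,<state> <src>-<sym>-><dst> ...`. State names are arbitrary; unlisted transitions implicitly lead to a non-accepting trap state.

Only the number of `1`s matters, and only up to 3. Make a chain q0 → q1 → q2 → q3 advanced by each `1` (with q3 absorbing); every other symbol self-loops. The accepting set is {q2, q3}.
4 states suffice.
        0   1  
>  q0   q0  q1 
   q1   q1  q2 
 * q2   q2  q3 
 * q3   q3  q3 
(> = start, * = accepting)

start=q0 accept=q2,q3 q0-0->q0 q0-1->q1 q1-0->q1 q1-1->q2 q2-0->q2 q2-1->q3 q3-0->q3 q3-1->q3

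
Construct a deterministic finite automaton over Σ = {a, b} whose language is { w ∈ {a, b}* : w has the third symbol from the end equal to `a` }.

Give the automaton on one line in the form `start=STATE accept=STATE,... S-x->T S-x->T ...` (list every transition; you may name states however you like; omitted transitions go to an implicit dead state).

Because acceptance depends on a position counted from the end, the machine has to buffer the most recent 3 symbols. Make each state the string of the last up-to-3 symbols read; on input `x` shift the window left and append `x`. Accept when the buffered window has length 3 and begins with `a`.
A 15-state machine:
          a    b  
>  s0     s1   s2 
   s1     s3   s4 
   s2     s5   s6 
   s3     s7   s8 
   s4     s9  s10 
   s5    s11  s12 
   s6    s13  s14 
 * s7     s7   s8 
 * s8     s9  s10 
 * s9    s11  s12 
 * s10   s13  s14 
   s11    s7   s8 
   s12    s9  s10 
   s13   s11  s12 
   s14   s13  s14 
(> = start, * = accepting)

start=s0 accept=s7,s8,s9,s10 s0-a->s1 s0-b->s2 s1-a->s3 s1-b->s4 s2-a->s5 s2-b->s6 s3-a->s7 s3-b->s8 s4-a->s9 s4-b->s10 s5-a->s11 s5-b->s12 s6-a->s13 s6-b->s14 s7-a->s7 s7-b->s8 s8-a->s9 s8-b->s10 s9-a->s11 s9-b->s12 s10-a->s13 s10-b->s14 s11-a->s7 s11-b->s8 s12-a->s9 s12-b->s10 s13-a->s11 s13-b->s12 s14-a->s13 s14-b->s14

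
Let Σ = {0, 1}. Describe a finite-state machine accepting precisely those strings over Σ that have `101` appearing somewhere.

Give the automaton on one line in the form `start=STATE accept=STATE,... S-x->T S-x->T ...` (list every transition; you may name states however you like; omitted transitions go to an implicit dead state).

start=q0 accept=q3 q0-0->q0 q0-1->q1 q1-0->q2 q1-1->q1 q2-0->q0 q2-1->q3 q3-0->q3 q3-1->q3

Track how much of `101` has been matched so far: state q0 is no progress, q3 is the absorbing accept state reached once `101` has occurred. Intermediate states record partial matches; on a mismatch, fall back to the longest reusable overlap.
4 states suffice.
        0   1  
>  q0   q0  q1 
   q1   q2  q1 
   q2   q0  q3 
 * q3   q3  q3 
(> = start, * = accepting)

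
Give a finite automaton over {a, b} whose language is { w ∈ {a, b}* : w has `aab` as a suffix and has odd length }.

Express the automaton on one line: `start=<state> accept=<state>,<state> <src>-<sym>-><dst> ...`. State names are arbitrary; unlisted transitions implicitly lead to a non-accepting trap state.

Build one automaton per condition and run them in lockstep. The first has 4 states tracking how much of the suffix `aab` has currently been matched; the second has 2 states tracking the input length modulo 2. A product state is a pair (one from each), accepting exactly when both do. After merging equivalent states the machine shrinks.
        a   b  
>  S0   S1  S2 
   S1   S3  S0 
   S2   S0  S0 
   S3   S1  S4 
 * S4   S0  S0 
(> = start, * = accepting)

start=S0 accept=S4 S0-a->S1 S0-b->S2 S1-a->S3 S1-b->S0 S2-a->S0 S2-b->S0 S3-a->S1 S3-b->S4 S4-a->S0 S4-b->S0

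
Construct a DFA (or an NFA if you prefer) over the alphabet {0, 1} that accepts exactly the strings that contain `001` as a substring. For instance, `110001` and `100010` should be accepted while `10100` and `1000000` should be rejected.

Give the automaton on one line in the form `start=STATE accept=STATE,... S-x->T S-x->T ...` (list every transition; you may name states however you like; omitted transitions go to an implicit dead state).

States s0..s2 record the length of the longest prefix of `001` that matches the current input suffix. Reaching s3 means `001` has been seen, and we stay there forever. Accept from s3.
With 4 states:
        0   1  
>  s0   s1  s0 
   s1   s2  s0 
   s2   s2  s3 
 * s3   s3  s3 
(> = start, * = accepting)

start=s0 accept=s3 s0-0->s1 s0-1->s0 s1-0->s2 s1-1->s0 s2-0->s2 s2-1->s3 s3-0->s3 s3-1->s3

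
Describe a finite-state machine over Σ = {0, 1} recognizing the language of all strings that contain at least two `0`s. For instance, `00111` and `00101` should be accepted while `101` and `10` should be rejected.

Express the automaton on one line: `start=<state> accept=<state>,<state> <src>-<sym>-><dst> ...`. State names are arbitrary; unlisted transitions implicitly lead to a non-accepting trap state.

start=S0 accept=S2,S3 S0-0->S1 S0-1->S0 S1-0->S2 S1-1->S1 S2-0->S3 S2-1->S2 S3-0->S3 S3-1->S3

Only the number of `0`s matters, and only up to 3. Make a chain S0 → S1 → S2 → S3 advanced by each `0` (with S3 absorbing); every other symbol self-loops. The accepting set is {S2, S3}.
With 4 states:
        0   1  
>  S0   S1  S0 
   S1   S2  S1 
 * S2   S3  S2 
 * S3   S3  S3 
(> = start, * = accepting)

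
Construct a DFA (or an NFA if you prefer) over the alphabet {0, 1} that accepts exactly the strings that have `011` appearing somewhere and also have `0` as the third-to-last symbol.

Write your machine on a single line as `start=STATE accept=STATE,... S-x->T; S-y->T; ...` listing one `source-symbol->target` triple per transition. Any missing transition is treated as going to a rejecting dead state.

start=q0; accept=q3,q8,q9,q10; q0-0->q1; q0-1->q0; q1-0->q1; q1-1->q2; q2-0->q1; q2-1->q3; q3-0->q4; q3-1->q5; q4-0->q6; q4-1->q7; q5-0->q4; q5-1->q5; q6-0->q8; q6-1->q9; q7-0->q10; q7-1->q3; q8-0->q8; q8-1->q9; q9-0->q10; q9-1->q3; q10-0->q6; q10-1->q7

Run two small machines in parallel and take their product. One (4 states) tracks whether and how much of `011` has been seen; the other (15 states) tracks the last 3 symbols read. Each combined state is a pair, one component from each; accept when both components accept. After merging equivalent states the machine shrinks.
          0    1  
>  q0     q1   q0 
   q1     q1   q2 
   q2     q1   q3 
 * q3     q4   q5 
   q4     q6   q7 
   q5     q4   q5 
   q6     q8   q9 
   q7    q10   q3 
 * q8     q8   q9 
 * q9    q10   q3 
 * q10    q6   q7 
(> = start, * = accepting)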